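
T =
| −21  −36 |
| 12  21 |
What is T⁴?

[[81, 0], [0, 81]]

tr T = 0 and det T = −9, so the characteristic polynomial is λ² − (0)λ + (−9) with roots 3 and −3.
Eigenvectors give P = [[−3, −2], [2, 1]] with P⁻¹ = [[1, 2], [−2, −3]], and T = P·diag(3, −3)·P⁻¹.
Then T⁴ = P·diag(81, 81)·P⁻¹ = [[−243, −162], [162, 81]] · [[1, 2], [−2, −3]] = [[81, 0], [0, 81]].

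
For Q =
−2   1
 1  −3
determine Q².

[[5, −5], [−5, 10]]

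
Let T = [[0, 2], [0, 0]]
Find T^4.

T is strictly triangular, hence nilpotent: T^2 = 0, so T^4 = 0.

[[0, 0], [0, 0]]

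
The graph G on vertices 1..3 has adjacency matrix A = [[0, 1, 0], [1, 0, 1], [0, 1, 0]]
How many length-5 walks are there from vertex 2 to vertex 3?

4

The number of length-5 walks from vertex 2 to vertex 3 is entry (2,3) of A⁵, where A is the adjacency matrix.
A² = [[1, 0, 1], [0, 2, 0], [1, 0, 1]]
A³ = [[0, 2, 0], [2, 0, 2], [0, 2, 0]]
A⁴ = [[2, 0, 2], [0, 4, 0], [2, 0, 2]]
A⁵ = [[0, 4, 0], [4, 0, 4], [0, 4, 0]]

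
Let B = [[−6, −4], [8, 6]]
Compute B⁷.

tr B = 0 and det B = −4, so the characteristic polynomial is λ² − (0)λ + (−4) with roots 2 and −2.
Eigenvectors give P = [[−1, 1], [2, −1]] with P⁻¹ = [[1, 1], [2, 1]], and B = P·diag(2, −2)·P⁻¹.
Then B⁷ = P·diag(128, −128)·P⁻¹ = [[−128, −128], [256, 128]] · [[1, 1], [2, 1]] = [[−384, −256], [512, 384]].

[[−384, −256], [512, 384]]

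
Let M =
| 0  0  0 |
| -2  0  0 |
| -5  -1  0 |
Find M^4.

M is strictly triangular, hence nilpotent: M^3 = 0, so M^4 = 0.

[[0, 0, 0], [0, 0, 0], [0, 0, 0]]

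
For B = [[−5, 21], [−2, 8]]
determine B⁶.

tr B = 3 and det B = 2, so the characteristic polynomial is λ² − (3)λ + (2) with roots 1 and 2.
Eigenvectors give P = [[7, 3], [2, 1]] with P⁻¹ = [[1, −3], [−2, 7]], and B = P·diag(1, 2)·P⁻¹.
Then B⁶ = P·diag(1, 64)·P⁻¹ = [[7, 192], [2, 64]] · [[1, −3], [−2, 7]] = [[−377, 1323], [−126, 442]].

[[−377, 1323], [−126, 442]]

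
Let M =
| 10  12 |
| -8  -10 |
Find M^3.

[[40, 48], [-32, -40]]

tr M = 0 and det M = -4, so the characteristic polynomial is λ² − (0)λ + (-4) with roots 2 and -2.
Eigenvectors give P = [[-3, -1], [2, 1]] with P⁻¹ = [[-1, -1], [2, 3]], and M = P·diag(2, -2)·P⁻¹.
Then M^3 = P·diag(8, -8)·P⁻¹ = [[-24, 8], [16, -8]] · [[-1, -1], [2, 3]] = [[40, 48], [-32, -40]].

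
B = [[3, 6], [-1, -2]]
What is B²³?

[[3, 6], [-1, -2]]

B² = B (a projection; rank 1, trace 1), so B²³ = B.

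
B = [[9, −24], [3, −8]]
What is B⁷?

B² = B (a projection; rank 1, trace 1), so B⁷ = B.

[[9, −24], [3, −8]]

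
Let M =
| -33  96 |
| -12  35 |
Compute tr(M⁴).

82

tr M = 2 and det M = -3, so the characteristic polynomial is λ² − (2)λ + (-3) with roots -1 and 3.
Eigenvectors give P = [[3, -8], [1, -3]] with P⁻¹ = [[3, -8], [1, -3]], and M = P·diag(-1, 3)·P⁻¹.
Then M⁴ = P·diag(1, 81)·P⁻¹ = [[3, -648], [1, -243]] · [[3, -8], [1, -3]] = [[-639, 1920], [-240, 721]].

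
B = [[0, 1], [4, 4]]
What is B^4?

[[80, 96], [384, 464]]

B^2 = [[4, 4], [16, 20]]
B^3 = [[16, 20], [80, 96]]
B^4 = [[80, 96], [384, 464]]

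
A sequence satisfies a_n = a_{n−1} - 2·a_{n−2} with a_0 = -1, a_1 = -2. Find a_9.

With companion matrix T = [[1, -2], [1, 0]], [a_n, a_{n−1}]ᵀ = T·[a_{n−1}, a_{n−2}]ᵀ, so [a_9, a_8]ᵀ = T⁸·[a_1, a_0]ᵀ.
T⁸ = [[-17, 6], [-3, -14]], giving [a_9, a_8]ᵀ = [[28], [20]].

28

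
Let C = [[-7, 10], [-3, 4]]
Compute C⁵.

tr C = -3 and det C = 2, so the characteristic polynomial is λ² − (-3)λ + (2) with roots -1 and -2.
Eigenvectors give P = [[-5, 2], [-3, 1]] with P⁻¹ = [[1, -2], [3, -5]], and C = P·diag(-1, -2)·P⁻¹.
Then C⁵ = P·diag(-1, -32)·P⁻¹ = [[5, -64], [3, -32]] · [[1, -2], [3, -5]] = [[-187, 310], [-93, 154]].

[[-187, 310], [-93, 154]]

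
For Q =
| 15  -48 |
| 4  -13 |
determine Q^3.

[[111, -336], [28, -85]]

tr Q = 2 and det Q = -3, so the characteristic polynomial is λ² − (2)λ + (-3) with roots 3 and -1.
Eigenvectors give P = [[4, 3], [1, 1]] with P⁻¹ = [[1, -3], [-1, 4]], and Q = P·diag(3, -1)·P⁻¹.
Then Q^3 = P·diag(27, -1)·P⁻¹ = [[108, -3], [27, -1]] · [[1, -3], [-1, 4]] = [[111, -336], [28, -85]].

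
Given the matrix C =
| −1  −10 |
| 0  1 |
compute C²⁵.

[[−1, −10], [0, 1]]

C² = I (check: tr C = 0 and det C = −1), so C²⁵ = C since 25 is odd.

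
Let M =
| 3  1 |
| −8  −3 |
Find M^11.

M² = I (check: tr M = 0 and det M = −1), so M^11 = M since 11 is odd.

[[3, 1], [−8, −3]]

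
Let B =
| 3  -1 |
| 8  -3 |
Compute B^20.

B² = I (check: tr B = 0 and det B = -1), so B^20 = I since 20 is even.

[[1, 0], [0, 1]]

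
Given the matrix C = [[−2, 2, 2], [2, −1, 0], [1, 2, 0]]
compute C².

[[10, −2, −4], [−6, 5, 4], [2, 0, 2]]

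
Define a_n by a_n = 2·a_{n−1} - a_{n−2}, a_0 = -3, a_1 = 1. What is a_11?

With companion matrix A = [[2, -1], [1, 0]], [a_n, a_{n−1}]ᵀ = A·[a_{n−1}, a_{n−2}]ᵀ, so [a_11, a_10]ᵀ = A¹⁰·[a_1, a_0]ᵀ.
A¹⁰ = [[11, -10], [10, -9]], giving [a_11, a_10]ᵀ = [[41], [37]].

41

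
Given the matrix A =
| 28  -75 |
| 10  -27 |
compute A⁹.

[[120658, -302925], [40390, -101487]]

tr A = 1 and det A = -6, so the characteristic polynomial is λ² − (1)λ + (-6) with roots -2 and 3.
Eigenvectors give P = [[-5, -3], [-2, -1]] with P⁻¹ = [[1, -3], [-2, 5]], and A = P·diag(-2, 3)·P⁻¹.
Then A⁹ = P·diag(-512, 19683)·P⁻¹ = [[2560, -59049], [1024, -19683]] · [[1, -3], [-2, 5]] = [[120658, -302925], [40390, -101487]].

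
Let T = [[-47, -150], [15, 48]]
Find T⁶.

[[-5921, -19950], [1995, 6714]]

tr T = 1 and det T = -6, so the characteristic polynomial is λ² − (1)λ + (-6) with roots -2 and 3.
Eigenvectors give P = [[10, -3], [-3, 1]] with P⁻¹ = [[1, 3], [3, 10]], and T = P·diag(-2, 3)·P⁻¹.
Then T⁶ = P·diag(64, 729)·P⁻¹ = [[640, -2187], [-192, 729]] · [[1, 3], [3, 10]] = [[-5921, -19950], [1995, 6714]].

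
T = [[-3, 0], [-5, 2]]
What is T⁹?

tr T = -1 and det T = -6, so the characteristic polynomial is λ² − (-1)λ + (-6) with roots -3 and 2.
Eigenvectors give P = [[-1, 0], [-1, -1]] with P⁻¹ = [[-1, 0], [1, -1]], and T = P·diag(-3, 2)·P⁻¹.
Then T⁹ = P·diag(-19683, 512)·P⁻¹ = [[19683, 0], [19683, -512]] · [[-1, 0], [1, -1]] = [[-19683, 0], [-20195, 512]].

[[-19683, 0], [-20195, 512]]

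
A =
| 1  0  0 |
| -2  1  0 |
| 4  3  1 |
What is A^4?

[[1, 0, 0], [-8, 1, 0], [-20, 12, 1]]

A = I + N where N = [[0, 0, 0], [-2, 0, 0], [4, 3, 0]] is strictly lower-triangular, so N^3 = 0.
(I + N)^4 = I + 4·N + 6·N^2 = [[1, 0, 0], [-8, 1, 0], [-20, 12, 1]].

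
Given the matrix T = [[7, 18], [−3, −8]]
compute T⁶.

[[−125, −378], [63, 190]]

tr T = −1 and det T = −2, so the characteristic polynomial is λ² − (−1)λ + (−2) with roots 1 and −2.
Eigenvectors give P = [[3, −2], [−1, 1]] with P⁻¹ = [[1, 2], [1, 3]], and T = P·diag(1, −2)·P⁻¹.
Then T⁶ = P·diag(1, 64)·P⁻¹ = [[3, −128], [−1, 64]] · [[1, 2], [1, 3]] = [[−125, −378], [63, 190]].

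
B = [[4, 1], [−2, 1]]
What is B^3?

[[46, 19], [−38, −11]]

tr B = 5 and det B = 6, so the characteristic polynomial is λ² − (5)λ + (6) with roots 3 and 2.
Eigenvectors give P = [[−1, 1], [1, −2]] with P⁻¹ = [[−2, −1], [−1, −1]], and B = P·diag(3, 2)·P⁻¹.
Then B^3 = P·diag(27, 8)·P⁻¹ = [[−27, 8], [27, −16]] · [[−2, −1], [−1, −1]] = [[46, 19], [−38, −11]].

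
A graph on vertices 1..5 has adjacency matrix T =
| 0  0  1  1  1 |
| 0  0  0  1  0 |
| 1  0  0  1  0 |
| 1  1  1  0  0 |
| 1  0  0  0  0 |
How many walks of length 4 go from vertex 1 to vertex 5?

2

The number of length-4 walks from vertex 1 to vertex 5 is entry (1,5) of T⁴, where T is the adjacency matrix.
T² = [[3, 1, 1, 1, 0], [1, 1, 1, 0, 0], [1, 1, 2, 1, 1], [1, 0, 1, 3, 1], [0, 0, 1, 1, 1]]
T³ = [[2, 1, 4, 5, 3], [1, 0, 1, 3, 1], [4, 1, 2, 4, 1], [5, 3, 4, 2, 1], [3, 1, 1, 1, 0]]
T⁴ = [[12, 5, 7, 7, 2], [5, 3, 4, 2, 1], [7, 4, 8, 7, 4], [7, 2, 7, 12, 5], [2, 1, 4, 5, 3]]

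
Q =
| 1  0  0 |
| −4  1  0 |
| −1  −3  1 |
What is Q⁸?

[[1, 0, 0], [−32, 1, 0], [328, −24, 1]]

Q = I + N where N = [[0, 0, 0], [−4, 0, 0], [−1, −3, 0]] is strictly lower-triangular, so N³ = 0.
(I + N)⁸ = I + 8·N + 28·N² = [[1, 0, 0], [−32, 1, 0], [328, −24, 1]].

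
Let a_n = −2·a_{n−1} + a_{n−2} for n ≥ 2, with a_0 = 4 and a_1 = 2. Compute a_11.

With companion matrix Q = [[−2, 1], [1, 0]], [a_n, a_{n−1}]ᵀ = Q·[a_{n−1}, a_{n−2}]ᵀ, so [a_11, a_10]ᵀ = Q¹⁰·[a_1, a_0]ᵀ.
Q¹⁰ = [[5741, −2378], [−2378, 985]], giving [a_11, a_10]ᵀ = [[1970], [−816]].

1970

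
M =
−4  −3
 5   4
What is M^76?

[[1, 0], [0, 1]]

M² = I (check: tr M = 0 and det M = −1), so M^76 = I since 76 is even.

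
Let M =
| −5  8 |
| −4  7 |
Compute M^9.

tr M = 2 and det M = −3, so the characteristic polynomial is λ² − (2)λ + (−3) with roots −1 and 3.
Eigenvectors give P = [[−2, −1], [−1, −1]] with P⁻¹ = [[−1, 1], [1, −2]], and M = P·diag(−1, 3)·P⁻¹.
Then M^9 = P·diag(−1, 19683)·P⁻¹ = [[2, −19683], [1, −19683]] · [[−1, 1], [1, −2]] = [[−19685, 39368], [−19684, 39367]].

[[−19685, 39368], [−19684, 39367]]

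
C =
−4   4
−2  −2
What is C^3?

C^2 = [[8, −24], [12, −4]]
C^3 = [[16, 80], [−40, 56]]

[[16, 80], [−40, 56]]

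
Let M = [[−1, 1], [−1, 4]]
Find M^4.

[[−9, 45], [−45, 216]]

M^2 = [[0, 3], [−3, 15]]
M^3 = [[−3, 12], [−12, 57]]
M^4 = [[−9, 45], [−45, 216]]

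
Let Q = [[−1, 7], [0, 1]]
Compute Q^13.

[[−1, 7], [0, 1]]

Q² = I (check: tr Q = 0 and det Q = −1), so Q^13 = Q since 13 is odd.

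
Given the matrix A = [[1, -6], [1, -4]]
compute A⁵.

[[61, -186], [31, -94]]

tr A = -3 and det A = 2, so the characteristic polynomial is λ² − (-3)λ + (2) with roots -2 and -1.
Eigenvectors give P = [[-2, -3], [-1, -1]] with P⁻¹ = [[1, -3], [-1, 2]], and A = P·diag(-2, -1)·P⁻¹.
Then A⁵ = P·diag(-32, -1)·P⁻¹ = [[64, 3], [32, 1]] · [[1, -3], [-1, 2]] = [[61, -186], [31, -94]].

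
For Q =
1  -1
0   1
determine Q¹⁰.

Q = I + N where N = [[0, -1], [0, 0]] is strictly upper-triangular, so N² = 0.
(I + N)¹⁰ = I + 10·N = [[1, -10], [0, 1]].

[[1, -10], [0, 1]]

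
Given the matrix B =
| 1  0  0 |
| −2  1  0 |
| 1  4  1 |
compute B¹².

[[1, 0, 0], [−24, 1, 0], [−516, 48, 1]]

B = I + N where N = [[0, 0, 0], [−2, 0, 0], [1, 4, 0]] is strictly lower-triangular, so N³ = 0.
(I + N)¹² = I + 12·N + 66·N² = [[1, 0, 0], [−24, 1, 0], [−516, 48, 1]].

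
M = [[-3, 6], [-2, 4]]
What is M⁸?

M² = M (a projection; rank 1, trace 1), so M⁸ = M.

[[-3, 6], [-2, 4]]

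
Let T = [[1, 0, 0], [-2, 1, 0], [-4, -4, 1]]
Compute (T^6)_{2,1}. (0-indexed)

T = I + N where N = [[0, 0, 0], [-2, 0, 0], [-4, -4, 0]] is strictly lower-triangular, so N^3 = 0.
(I + N)^6 = I + 6·N + 15·N^2 = [[1, 0, 0], [-12, 1, 0], [96, -24, 1]].

-24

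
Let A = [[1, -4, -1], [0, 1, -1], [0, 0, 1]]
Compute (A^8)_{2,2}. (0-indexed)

1

A = I + N where N = [[0, -4, -1], [0, 0, -1], [0, 0, 0]] is strictly upper-triangular, so N^3 = 0.
(I + N)^8 = I + 8·N + 28·N^2 = [[1, -32, 104], [0, 1, -8], [0, 0, 1]].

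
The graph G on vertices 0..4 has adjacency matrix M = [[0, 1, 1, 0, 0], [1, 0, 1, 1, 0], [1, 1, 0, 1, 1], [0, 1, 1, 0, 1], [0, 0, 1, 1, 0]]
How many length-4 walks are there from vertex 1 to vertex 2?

19

The number of length-4 walks from vertex 1 to vertex 2 is entry (1,2) of M⁴, where M is the adjacency matrix.
M² = [[2, 1, 1, 2, 1], [1, 3, 2, 1, 2], [1, 2, 4, 2, 1], [2, 1, 2, 3, 1], [1, 2, 1, 1, 2]]
M³ = [[2, 5, 6, 3, 3], [5, 4, 7, 7, 3], [6, 7, 6, 7, 6], [3, 7, 7, 4, 5], [3, 3, 6, 5, 2]]
M⁴ = [[11, 11, 13, 14, 9], [11, 19, 19, 14, 14], [13, 19, 26, 19, 13], [14, 14, 19, 19, 11], [9, 14, 13, 11, 11]]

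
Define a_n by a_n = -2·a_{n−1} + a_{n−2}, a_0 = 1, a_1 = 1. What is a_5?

17

With companion matrix C = [[-2, 1], [1, 0]], [a_n, a_{n−1}]ᵀ = C·[a_{n−1}, a_{n−2}]ᵀ, so [a_5, a_4]ᵀ = C⁴·[a_1, a_0]ᵀ.
C⁴ = [[29, -12], [-12, 5]], giving [a_5, a_4]ᵀ = [[17], [-7]].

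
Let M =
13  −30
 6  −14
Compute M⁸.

[[−1019, 2550], [−510, 1276]]

tr M = −1 and det M = −2, so the characteristic polynomial is λ² − (−1)λ + (−2) with roots 1 and −2.
Eigenvectors give P = [[−5, −2], [−2, −1]] with P⁻¹ = [[−1, 2], [2, −5]], and M = P·diag(1, −2)·P⁻¹.
Then M⁸ = P·diag(1, 256)·P⁻¹ = [[−5, −512], [−2, −256]] · [[−1, 2], [2, −5]] = [[−1019, 2550], [−510, 1276]].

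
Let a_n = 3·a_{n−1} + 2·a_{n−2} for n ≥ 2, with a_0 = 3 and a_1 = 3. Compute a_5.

With companion matrix C = [[3, 2], [1, 0]], [a_n, a_{n−1}]ᵀ = C·[a_{n−1}, a_{n−2}]ᵀ, so [a_5, a_4]ᵀ = C⁴·[a_1, a_0]ᵀ.
C⁴ = [[139, 78], [39, 22]], giving [a_5, a_4]ᵀ = [[651], [183]].

651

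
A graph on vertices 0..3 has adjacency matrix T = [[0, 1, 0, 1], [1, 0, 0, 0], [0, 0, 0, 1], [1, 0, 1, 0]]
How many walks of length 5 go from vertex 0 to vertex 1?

5

The number of length-5 walks from vertex 0 to vertex 1 is entry (0,1) of T⁵, where T is the adjacency matrix.
T² = [[2, 0, 1, 0], [0, 1, 0, 1], [1, 0, 1, 0], [0, 1, 0, 2]]
T³ = [[0, 2, 0, 3], [2, 0, 1, 0], [0, 1, 0, 2], [3, 0, 2, 0]]
T⁴ = [[5, 0, 3, 0], [0, 2, 0, 3], [3, 0, 2, 0], [0, 3, 0, 5]]
T⁵ = [[0, 5, 0, 8], [5, 0, 3, 0], [0, 3, 0, 5], [8, 0, 5, 0]]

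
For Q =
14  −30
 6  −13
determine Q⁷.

[[644, −1290], [258, −517]]

tr Q = 1 and det Q = −2, so the characteristic polynomial is λ² − (1)λ + (−2) with roots −1 and 2.
Eigenvectors give P = [[−2, 5], [−1, 2]] with P⁻¹ = [[2, −5], [1, −2]], and Q = P·diag(−1, 2)·P⁻¹.
Then Q⁷ = P·diag(−1, 128)·P⁻¹ = [[2, 640], [1, 256]] · [[2, −5], [1, −2]] = [[644, −1290], [258, −517]].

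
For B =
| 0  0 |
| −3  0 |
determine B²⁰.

B is strictly triangular, hence nilpotent: B² = 0, so B²⁰ = 0.

[[0, 0], [0, 0]]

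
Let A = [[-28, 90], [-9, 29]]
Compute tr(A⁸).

257

tr A = 1 and det A = -2, so the characteristic polynomial is λ² − (1)λ + (-2) with roots -1 and 2.
Eigenvectors give P = [[10, 3], [3, 1]] with P⁻¹ = [[1, -3], [-3, 10]], and A = P·diag(-1, 2)·P⁻¹.
Then A⁸ = P·diag(1, 256)·P⁻¹ = [[10, 768], [3, 256]] · [[1, -3], [-3, 10]] = [[-2294, 7650], [-765, 2551]].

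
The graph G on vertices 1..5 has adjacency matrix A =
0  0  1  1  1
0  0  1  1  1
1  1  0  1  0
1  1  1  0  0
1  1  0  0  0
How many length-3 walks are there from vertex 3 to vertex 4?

5

The number of length-3 walks from vertex 3 to vertex 4 is entry (3,4) of A³, where A is the adjacency matrix.
A² = [[3, 3, 1, 1, 0], [3, 3, 1, 1, 0], [1, 1, 3, 2, 2], [1, 1, 2, 3, 2], [0, 0, 2, 2, 2]]
A³ = [[2, 2, 7, 7, 6], [2, 2, 7, 7, 6], [7, 7, 4, 5, 2], [7, 7, 5, 4, 2], [6, 6, 2, 2, 0]]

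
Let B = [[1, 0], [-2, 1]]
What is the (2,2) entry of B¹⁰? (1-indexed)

B = I + N where N = [[0, 0], [-2, 0]] is strictly lower-triangular, so N² = 0.
(I + N)¹⁰ = I + 10·N = [[1, 0], [-20, 1]].

1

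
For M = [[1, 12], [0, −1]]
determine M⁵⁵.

M² = I (check: tr M = 0 and det M = −1), so M⁵⁵ = M since 55 is odd.

[[1, 12], [0, −1]]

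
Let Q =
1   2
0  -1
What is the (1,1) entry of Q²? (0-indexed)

1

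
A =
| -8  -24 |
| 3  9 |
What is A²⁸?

A² = A (a projection; rank 1, trace 1), so A²⁸ = A.

[[-8, -24], [3, 9]]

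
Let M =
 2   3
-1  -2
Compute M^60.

M² = I (check: tr M = 0 and det M = -1), so M^60 = I since 60 is even.

[[1, 0], [0, 1]]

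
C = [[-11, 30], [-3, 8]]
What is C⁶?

tr C = -3 and det C = 2, so the characteristic polynomial is λ² − (-3)λ + (2) with roots -2 and -1.
Eigenvectors give P = [[10, 3], [3, 1]] with P⁻¹ = [[1, -3], [-3, 10]], and C = P·diag(-2, -1)·P⁻¹.
Then C⁶ = P·diag(64, 1)·P⁻¹ = [[640, 3], [192, 1]] · [[1, -3], [-3, 10]] = [[631, -1890], [189, -566]].

[[631, -1890], [189, -566]]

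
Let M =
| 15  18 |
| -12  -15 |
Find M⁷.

tr M = 0 and det M = -9, so the characteristic polynomial is λ² − (0)λ + (-9) with roots 3 and -3.
Eigenvectors give P = [[3, -1], [-2, 1]] with P⁻¹ = [[1, 1], [2, 3]], and M = P·diag(3, -3)·P⁻¹.
Then M⁷ = P·diag(2187, -2187)·P⁻¹ = [[6561, 2187], [-4374, -2187]] · [[1, 1], [2, 3]] = [[10935, 13122], [-8748, -10935]].

[[10935, 13122], [-8748, -10935]]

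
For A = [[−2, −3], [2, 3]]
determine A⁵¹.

A² = A (a projection; rank 1, trace 1), so A⁵¹ = A.

[[−2, −3], [2, 3]]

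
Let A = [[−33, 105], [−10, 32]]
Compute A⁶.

tr A = −1 and det A = −6, so the characteristic polynomial is λ² − (−1)λ + (−6) with roots 2 and −3.
Eigenvectors give P = [[3, −7], [1, −2]] with P⁻¹ = [[−2, 7], [−1, 3]], and A = P·diag(2, −3)·P⁻¹.
Then A⁶ = P·diag(64, 729)·P⁻¹ = [[192, −5103], [64, −1458]] · [[−2, 7], [−1, 3]] = [[4719, −13965], [1330, −3926]].

[[4719, −13965], [1330, −3926]]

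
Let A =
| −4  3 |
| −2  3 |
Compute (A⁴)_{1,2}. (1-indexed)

−39

A² = [[10, −3], [2, 3]]
A³ = [[−34, 21], [−14, 15]]
A⁴ = [[94, −39], [26, 3]]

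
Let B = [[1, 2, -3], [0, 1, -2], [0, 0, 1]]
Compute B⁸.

[[1, 16, -136], [0, 1, -16], [0, 0, 1]]

B = I + N where N = [[0, 2, -3], [0, 0, -2], [0, 0, 0]] is strictly upper-triangular, so N³ = 0.
(I + N)⁸ = I + 8·N + 28·N² = [[1, 16, -136], [0, 1, -16], [0, 0, 1]].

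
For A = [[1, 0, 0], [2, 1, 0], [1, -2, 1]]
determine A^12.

[[1, 0, 0], [24, 1, 0], [-252, -24, 1]]

A = I + N where N = [[0, 0, 0], [2, 0, 0], [1, -2, 0]] is strictly lower-triangular, so N^3 = 0.
(I + N)^12 = I + 12·N + 66·N^2 = [[1, 0, 0], [24, 1, 0], [-252, -24, 1]].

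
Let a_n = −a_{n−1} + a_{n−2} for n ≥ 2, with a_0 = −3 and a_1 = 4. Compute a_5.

With companion matrix C = [[−1, 1], [1, 0]], [a_n, a_{n−1}]ᵀ = C·[a_{n−1}, a_{n−2}]ᵀ, so [a_5, a_4]ᵀ = C⁴·[a_1, a_0]ᵀ.
C⁴ = [[5, −3], [−3, 2]], giving [a_5, a_4]ᵀ = [[29], [−18]].

29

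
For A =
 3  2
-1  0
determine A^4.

[[31, 30], [-15, -14]]

tr A = 3 and det A = 2, so the characteristic polynomial is λ² − (3)λ + (2) with roots 1 and 2.
Eigenvectors give P = [[1, -2], [-1, 1]] with P⁻¹ = [[-1, -2], [-1, -1]], and A = P·diag(1, 2)·P⁻¹.
Then A^4 = P·diag(1, 16)·P⁻¹ = [[1, -32], [-1, 16]] · [[-1, -2], [-1, -1]] = [[31, 30], [-15, -14]].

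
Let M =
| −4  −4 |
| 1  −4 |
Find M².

[[12, 32], [−8, 12]]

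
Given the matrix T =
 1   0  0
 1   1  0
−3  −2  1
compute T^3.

[[1, 0, 0], [3, 1, 0], [−15, −6, 1]]

T = I + N where N = [[0, 0, 0], [1, 0, 0], [−3, −2, 0]] is strictly lower-triangular, so N^3 = 0.
(I + N)^3 = I + 3·N + 3·N^2 = [[1, 0, 0], [3, 1, 0], [−15, −6, 1]].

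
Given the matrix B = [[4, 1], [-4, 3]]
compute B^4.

[[-52, 119], [-476, -171]]

B^2 = [[12, 7], [-28, 5]]
B^3 = [[20, 33], [-132, -13]]
B^4 = [[-52, 119], [-476, -171]]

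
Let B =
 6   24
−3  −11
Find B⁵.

[[1656, 5064], [−633, −1931]]

tr B = −5 and det B = 6, so the characteristic polynomial is λ² − (−5)λ + (6) with roots −2 and −3.
Eigenvectors give P = [[3, 8], [−1, −3]] with P⁻¹ = [[3, 8], [−1, −3]], and B = P·diag(−2, −3)·P⁻¹.
Then B⁵ = P·diag(−32, −243)·P⁻¹ = [[−96, −1944], [32, 729]] · [[3, 8], [−1, −3]] = [[1656, 5064], [−633, −1931]].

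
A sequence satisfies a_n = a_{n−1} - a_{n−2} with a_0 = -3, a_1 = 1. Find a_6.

-3

With companion matrix B = [[1, -1], [1, 0]], [a_n, a_{n−1}]ᵀ = B·[a_{n−1}, a_{n−2}]ᵀ, so [a_6, a_5]ᵀ = B⁵·[a_1, a_0]ᵀ.
B⁵ = [[0, 1], [-1, 1]], giving [a_6, a_5]ᵀ = [[-3], [-4]].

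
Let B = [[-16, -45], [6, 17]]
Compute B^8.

tr B = 1 and det B = -2, so the characteristic polynomial is λ² − (1)λ + (-2) with roots 2 and -1.
Eigenvectors give P = [[5, 3], [-2, -1]] with P⁻¹ = [[-1, -3], [2, 5]], and B = P·diag(2, -1)·P⁻¹.
Then B^8 = P·diag(256, 1)·P⁻¹ = [[1280, 3], [-512, -1]] · [[-1, -3], [2, 5]] = [[-1274, -3825], [510, 1531]].

[[-1274, -3825], [510, 1531]]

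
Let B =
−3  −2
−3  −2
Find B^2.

[[15, 10], [15, 10]]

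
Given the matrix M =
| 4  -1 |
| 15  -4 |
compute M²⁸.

M² = I (check: tr M = 0 and det M = -1), so M²⁸ = I since 28 is even.

[[1, 0], [0, 1]]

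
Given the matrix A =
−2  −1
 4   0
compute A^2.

[[0, 2], [−8, −4]]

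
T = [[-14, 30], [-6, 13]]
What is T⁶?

tr T = -1 and det T = -2, so the characteristic polynomial is λ² − (-1)λ + (-2) with roots 1 and -2.
Eigenvectors give P = [[-2, 5], [-1, 2]] with P⁻¹ = [[2, -5], [1, -2]], and T = P·diag(1, -2)·P⁻¹.
Then T⁶ = P·diag(1, 64)·P⁻¹ = [[-2, 320], [-1, 128]] · [[2, -5], [1, -2]] = [[316, -630], [126, -251]].

[[316, -630], [126, -251]]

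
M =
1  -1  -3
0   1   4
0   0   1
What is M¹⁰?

M = I + N where N = [[0, -1, -3], [0, 0, 4], [0, 0, 0]] is strictly upper-triangular, so N³ = 0.
(I + N)¹⁰ = I + 10·N + 45·N² = [[1, -10, -210], [0, 1, 40], [0, 0, 1]].

[[1, -10, -210], [0, 1, 40], [0, 0, 1]]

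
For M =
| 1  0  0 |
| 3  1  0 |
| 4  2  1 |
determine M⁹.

[[1, 0, 0], [27, 1, 0], [252, 18, 1]]

M = I + N where N = [[0, 0, 0], [3, 0, 0], [4, 2, 0]] is strictly lower-triangular, so N³ = 0.
(I + N)⁹ = I + 9·N + 36·N² = [[1, 0, 0], [27, 1, 0], [252, 18, 1]].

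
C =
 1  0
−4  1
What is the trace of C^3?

C = I + N where N = [[0, 0], [−4, 0]] is strictly lower-triangular, so N^2 = 0.
(I + N)^3 = I + 3·N = [[1, 0], [−12, 1]].

2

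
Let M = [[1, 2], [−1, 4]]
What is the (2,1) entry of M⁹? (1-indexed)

tr M = 5 and det M = 6, so the characteristic polynomial is λ² − (5)λ + (6) with roots 3 and 2.
Eigenvectors give P = [[−1, −2], [−1, −1]] with P⁻¹ = [[1, −2], [−1, 1]], and M = P·diag(3, 2)·P⁻¹.
Then M⁹ = P·diag(19683, 512)·P⁻¹ = [[−19683, −1024], [−19683, −512]] · [[1, −2], [−1, 1]] = [[−18659, 38342], [−19171, 38854]].

−19171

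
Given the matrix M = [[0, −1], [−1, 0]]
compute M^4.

[[1, 0], [0, 1]]

M² = I (check: tr M = 0 and det M = −1), so M^4 = I since 4 is even.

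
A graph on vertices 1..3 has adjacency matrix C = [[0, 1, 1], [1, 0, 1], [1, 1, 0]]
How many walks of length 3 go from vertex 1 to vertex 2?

The number of length-3 walks from vertex 1 to vertex 2 is entry (1,2) of C³, where C is the adjacency matrix.
C² = [[2, 1, 1], [1, 2, 1], [1, 1, 2]]
C³ = [[2, 3, 3], [3, 2, 3], [3, 3, 2]]

3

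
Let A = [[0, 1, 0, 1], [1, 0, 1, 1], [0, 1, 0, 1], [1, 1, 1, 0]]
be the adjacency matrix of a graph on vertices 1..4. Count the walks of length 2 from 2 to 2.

3

The number of length-2 walks from vertex 2 to vertex 2 is entry (2,2) of A², where A is the adjacency matrix.
A² = [[2, 1, 2, 1], [1, 3, 1, 2], [2, 1, 2, 1], [1, 2, 1, 3]]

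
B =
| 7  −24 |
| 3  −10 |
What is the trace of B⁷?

−129

tr B = −3 and det B = 2, so the characteristic polynomial is λ² − (−3)λ + (2) with roots −1 and −2.
Eigenvectors give P = [[3, −8], [1, −3]] with P⁻¹ = [[3, −8], [1, −3]], and B = P·diag(−1, −2)·P⁻¹.
Then B⁷ = P·diag(−1, −128)·P⁻¹ = [[−3, 1024], [−1, 384]] · [[3, −8], [1, −3]] = [[1015, −3048], [381, −1144]].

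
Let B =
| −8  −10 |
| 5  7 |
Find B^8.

tr B = −1 and det B = −6, so the characteristic polynomial is λ² − (−1)λ + (−6) with roots −3 and 2.
Eigenvectors give P = [[−2, −1], [1, 1]] with P⁻¹ = [[−1, −1], [1, 2]], and B = P·diag(−3, 2)·P⁻¹.
Then B^8 = P·diag(6561, 256)·P⁻¹ = [[−13122, −256], [6561, 256]] · [[−1, −1], [1, 2]] = [[12866, 12610], [−6305, −6049]].

[[12866, 12610], [−6305, −6049]]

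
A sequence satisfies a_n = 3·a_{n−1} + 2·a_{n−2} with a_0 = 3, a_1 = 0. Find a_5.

234

With companion matrix Q = [[3, 2], [1, 0]], [a_n, a_{n−1}]ᵀ = Q·[a_{n−1}, a_{n−2}]ᵀ, so [a_5, a_4]ᵀ = Q^4·[a_1, a_0]ᵀ.
Q^4 = [[139, 78], [39, 22]], giving [a_5, a_4]ᵀ = [[234], [66]].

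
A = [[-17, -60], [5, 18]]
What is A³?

tr A = 1 and det A = -6, so the characteristic polynomial is λ² − (1)λ + (-6) with roots -2 and 3.
Eigenvectors give P = [[-4, -3], [1, 1]] with P⁻¹ = [[-1, -3], [1, 4]], and A = P·diag(-2, 3)·P⁻¹.
Then A³ = P·diag(-8, 27)·P⁻¹ = [[32, -81], [-8, 27]] · [[-1, -3], [1, 4]] = [[-113, -420], [35, 132]].

[[-113, -420], [35, 132]]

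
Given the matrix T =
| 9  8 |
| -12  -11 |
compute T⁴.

[[-159, -160], [240, 241]]

tr T = -2 and det T = -3, so the characteristic polynomial is λ² − (-2)λ + (-3) with roots -3 and 1.
Eigenvectors give P = [[2, -1], [-3, 1]] with P⁻¹ = [[-1, -1], [-3, -2]], and T = P·diag(-3, 1)·P⁻¹.
Then T⁴ = P·diag(81, 1)·P⁻¹ = [[162, -1], [-243, 1]] · [[-1, -1], [-3, -2]] = [[-159, -160], [240, 241]].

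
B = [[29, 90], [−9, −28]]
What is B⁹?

[[5129, 15390], [−1539, −4618]]

tr B = 1 and det B = −2, so the characteristic polynomial is λ² − (1)λ + (−2) with roots −1 and 2.
Eigenvectors give P = [[3, 10], [−1, −3]] with P⁻¹ = [[−3, −10], [1, 3]], and B = P·diag(−1, 2)·P⁻¹.
Then B⁹ = P·diag(−1, 512)·P⁻¹ = [[−3, 5120], [1, −1536]] · [[−3, −10], [1, 3]] = [[5129, 15390], [−1539, −4618]].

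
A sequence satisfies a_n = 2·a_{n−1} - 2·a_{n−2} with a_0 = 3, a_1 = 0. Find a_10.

With companion matrix T = [[2, -2], [1, 0]], [a_n, a_{n−1}]ᵀ = T·[a_{n−1}, a_{n−2}]ᵀ, so [a_10, a_9]ᵀ = T⁹·[a_1, a_0]ᵀ.
T⁹ = [[32, -32], [16, 0]], giving [a_10, a_9]ᵀ = [[-96], [0]].

-96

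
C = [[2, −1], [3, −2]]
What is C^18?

[[1, 0], [0, 1]]

C² = I (check: tr C = 0 and det C = −1), so C^18 = I since 18 is even.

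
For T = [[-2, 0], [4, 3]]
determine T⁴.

[[16, 0], [52, 81]]

T² = [[4, 0], [4, 9]]
T³ = [[-8, 0], [28, 27]]
T⁴ = [[16, 0], [52, 81]]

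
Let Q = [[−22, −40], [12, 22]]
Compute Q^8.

tr Q = 0 and det Q = −4, so the characteristic polynomial is λ² − (0)λ + (−4) with roots 2 and −2.
Eigenvectors give P = [[−5, −2], [3, 1]] with P⁻¹ = [[1, 2], [−3, −5]], and Q = P·diag(2, −2)·P⁻¹.
Then Q^8 = P·diag(256, 256)·P⁻¹ = [[−1280, −512], [768, 256]] · [[1, 2], [−3, −5]] = [[256, 0], [0, 256]].

[[256, 0], [0, 256]]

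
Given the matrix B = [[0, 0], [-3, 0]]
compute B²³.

[[0, 0], [0, 0]]

B is strictly triangular, hence nilpotent: B² = 0, so B²³ = 0.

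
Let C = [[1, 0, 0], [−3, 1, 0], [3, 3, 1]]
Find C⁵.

C = I + N where N = [[0, 0, 0], [−3, 0, 0], [3, 3, 0]] is strictly lower-triangular, so N³ = 0.
(I + N)⁵ = I + 5·N + 10·N² = [[1, 0, 0], [−15, 1, 0], [−75, 15, 1]].

[[1, 0, 0], [−15, 1, 0], [−75, 15, 1]]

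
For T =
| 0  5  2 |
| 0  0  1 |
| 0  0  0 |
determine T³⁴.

T is strictly triangular, hence nilpotent: T³ = 0, so T³⁴ = 0.

[[0, 0, 0], [0, 0, 0], [0, 0, 0]]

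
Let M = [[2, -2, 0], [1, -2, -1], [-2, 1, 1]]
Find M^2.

[[2, 0, 2], [2, 1, 1], [-5, 3, 0]]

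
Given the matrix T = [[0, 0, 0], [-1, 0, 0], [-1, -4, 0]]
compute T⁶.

[[0, 0, 0], [0, 0, 0], [0, 0, 0]]

T is strictly triangular, hence nilpotent: T³ = 0, so T⁶ = 0.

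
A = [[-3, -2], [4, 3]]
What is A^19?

[[-3, -2], [4, 3]]

A² = I (check: tr A = 0 and det A = -1), so A^19 = A since 19 is odd.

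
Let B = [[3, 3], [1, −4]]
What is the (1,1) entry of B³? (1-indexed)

B² = [[12, −3], [−1, 19]]
B³ = [[33, 48], [16, −79]]

33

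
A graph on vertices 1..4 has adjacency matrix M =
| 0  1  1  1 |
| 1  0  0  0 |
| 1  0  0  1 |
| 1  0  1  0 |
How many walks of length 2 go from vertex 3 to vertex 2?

The number of length-2 walks from vertex 3 to vertex 2 is entry (3,2) of M², where M is the adjacency matrix.
M² = [[3, 0, 1, 1], [0, 1, 1, 1], [1, 1, 2, 1], [1, 1, 1, 2]]

1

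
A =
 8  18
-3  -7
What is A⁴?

[[46, 90], [-15, -29]]

tr A = 1 and det A = -2, so the characteristic polynomial is λ² − (1)λ + (-2) with roots 2 and -1.
Eigenvectors give P = [[-3, -2], [1, 1]] with P⁻¹ = [[-1, -2], [1, 3]], and A = P·diag(2, -1)·P⁻¹.
Then A⁴ = P·diag(16, 1)·P⁻¹ = [[-48, -2], [16, 1]] · [[-1, -2], [1, 3]] = [[46, 90], [-15, -29]].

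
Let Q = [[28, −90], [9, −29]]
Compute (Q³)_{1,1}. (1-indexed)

82

tr Q = −1 and det Q = −2, so the characteristic polynomial is λ² − (−1)λ + (−2) with roots 1 and −2.
Eigenvectors give P = [[10, 3], [3, 1]] with P⁻¹ = [[1, −3], [−3, 10]], and Q = P·diag(1, −2)·P⁻¹.
Then Q³ = P·diag(1, −8)·P⁻¹ = [[10, −24], [3, −8]] · [[1, −3], [−3, 10]] = [[82, −270], [27, −89]].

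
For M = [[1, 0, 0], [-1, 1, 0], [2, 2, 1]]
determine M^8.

M = I + N where N = [[0, 0, 0], [-1, 0, 0], [2, 2, 0]] is strictly lower-triangular, so N^3 = 0.
(I + N)^8 = I + 8·N + 28·N^2 = [[1, 0, 0], [-8, 1, 0], [-40, 16, 1]].

[[1, 0, 0], [-8, 1, 0], [-40, 16, 1]]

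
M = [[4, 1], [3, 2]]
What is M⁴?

[[469, 156], [468, 157]]

M² = [[19, 6], [18, 7]]
M³ = [[94, 31], [93, 32]]
M⁴ = [[469, 156], [468, 157]]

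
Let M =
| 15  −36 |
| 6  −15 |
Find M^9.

tr M = 0 and det M = −9, so the characteristic polynomial is λ² − (0)λ + (−9) with roots 3 and −3.
Eigenvectors give P = [[−3, 2], [−1, 1]] with P⁻¹ = [[−1, 2], [−1, 3]], and M = P·diag(3, −3)·P⁻¹.
Then M^9 = P·diag(19683, −19683)·P⁻¹ = [[−59049, −39366], [−19683, −19683]] · [[−1, 2], [−1, 3]] = [[98415, −236196], [39366, −98415]].

[[98415, −236196], [39366, −98415]]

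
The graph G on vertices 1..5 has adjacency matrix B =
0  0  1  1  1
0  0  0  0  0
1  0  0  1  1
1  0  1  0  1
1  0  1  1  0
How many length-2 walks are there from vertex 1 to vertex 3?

The number of length-2 walks from vertex 1 to vertex 3 is entry (1,3) of B², where B is the adjacency matrix.
B² = [[3, 0, 2, 2, 2], [0, 0, 0, 0, 0], [2, 0, 3, 2, 2], [2, 0, 2, 3, 2], [2, 0, 2, 2, 3]]

2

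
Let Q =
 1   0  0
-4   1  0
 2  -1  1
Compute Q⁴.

[[1, 0, 0], [-16, 1, 0], [32, -4, 1]]

Q = I + N where N = [[0, 0, 0], [-4, 0, 0], [2, -1, 0]] is strictly lower-triangular, so N³ = 0.
(I + N)⁴ = I + 4·N + 6·N² = [[1, 0, 0], [-16, 1, 0], [32, -4, 1]].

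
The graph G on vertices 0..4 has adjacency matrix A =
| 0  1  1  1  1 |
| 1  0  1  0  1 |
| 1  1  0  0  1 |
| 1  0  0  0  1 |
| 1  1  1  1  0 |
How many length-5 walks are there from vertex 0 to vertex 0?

102

The number of length-5 walks from vertex 0 to vertex 0 is entry (0,0) of A^5, where A is the adjacency matrix.
A^2 = [[4, 2, 2, 1, 3], [2, 3, 2, 2, 2], [2, 2, 3, 2, 2], [1, 2, 2, 2, 1], [3, 2, 2, 1, 4]]
A^3 = [[8, 9, 9, 7, 9], [9, 6, 7, 4, 9], [9, 7, 6, 4, 9], [7, 4, 4, 2, 7], [9, 9, 9, 7, 8]]
A^4 = [[34, 26, 26, 17, 33], [26, 25, 24, 18, 26], [26, 24, 25, 18, 26], [17, 18, 18, 14, 17], [33, 26, 26, 17, 34]]
A^5 = [[102, 93, 93, 67, 103], [93, 76, 77, 52, 93], [93, 77, 76, 52, 93], [67, 52, 52, 34, 67], [103, 93, 93, 67, 102]]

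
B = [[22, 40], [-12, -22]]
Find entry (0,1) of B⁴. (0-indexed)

tr B = 0 and det B = -4, so the characteristic polynomial is λ² − (0)λ + (-4) with roots -2 and 2.
Eigenvectors give P = [[-5, -2], [3, 1]] with P⁻¹ = [[1, 2], [-3, -5]], and B = P·diag(-2, 2)·P⁻¹.
Then B⁴ = P·diag(16, 16)·P⁻¹ = [[-80, -32], [48, 16]] · [[1, 2], [-3, -5]] = [[16, 0], [0, 16]].

0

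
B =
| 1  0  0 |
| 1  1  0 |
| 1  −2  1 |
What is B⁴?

[[1, 0, 0], [4, 1, 0], [−8, −8, 1]]

B = I + N where N = [[0, 0, 0], [1, 0, 0], [1, −2, 0]] is strictly lower-triangular, so N³ = 0.
(I + N)⁴ = I + 4·N + 6·N² = [[1, 0, 0], [4, 1, 0], [−8, −8, 1]].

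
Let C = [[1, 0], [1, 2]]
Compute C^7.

tr C = 3 and det C = 2, so the characteristic polynomial is λ² − (3)λ + (2) with roots 1 and 2.
Eigenvectors give P = [[-1, 0], [1, 1]] with P⁻¹ = [[-1, 0], [1, 1]], and C = P·diag(1, 2)·P⁻¹.
Then C^7 = P·diag(1, 128)·P⁻¹ = [[-1, 0], [1, 128]] · [[-1, 0], [1, 1]] = [[1, 0], [127, 128]].

[[1, 0], [127, 128]]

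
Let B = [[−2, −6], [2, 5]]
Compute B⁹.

[[−1532, −3066], [1022, 2045]]

tr B = 3 and det B = 2, so the characteristic polynomial is λ² − (3)λ + (2) with roots 1 and 2.
Eigenvectors give P = [[−2, −3], [1, 2]] with P⁻¹ = [[−2, −3], [1, 2]], and B = P·diag(1, 2)·P⁻¹.
Then B⁹ = P·diag(1, 512)·P⁻¹ = [[−2, −1536], [1, 1024]] · [[−2, −3], [1, 2]] = [[−1532, −3066], [1022, 2045]].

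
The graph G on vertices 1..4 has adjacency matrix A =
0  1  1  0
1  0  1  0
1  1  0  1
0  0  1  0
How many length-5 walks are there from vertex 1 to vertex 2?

13

The number of length-5 walks from vertex 1 to vertex 2 is entry (1,2) of A⁵, where A is the adjacency matrix.
A² = [[2, 1, 1, 1], [1, 2, 1, 1], [1, 1, 3, 0], [1, 1, 0, 1]]
A³ = [[2, 3, 4, 1], [3, 2, 4, 1], [4, 4, 2, 3], [1, 1, 3, 0]]
A⁴ = [[7, 6, 6, 4], [6, 7, 6, 4], [6, 6, 11, 2], [4, 4, 2, 3]]
A⁵ = [[12, 13, 17, 6], [13, 12, 17, 6], [17, 17, 14, 11], [6, 6, 11, 2]]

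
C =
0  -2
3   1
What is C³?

[[-6, 10], [-15, -11]]

C² = [[-6, -2], [3, -5]]
C³ = [[-6, 10], [-15, -11]]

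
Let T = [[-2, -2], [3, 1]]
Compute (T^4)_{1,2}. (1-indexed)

T^2 = [[-2, 2], [-3, -5]]
T^3 = [[10, 6], [-9, 1]]
T^4 = [[-2, -14], [21, 19]]

-14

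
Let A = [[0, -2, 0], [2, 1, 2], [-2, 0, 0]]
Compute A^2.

[[-4, -2, -4], [-2, -3, 2], [0, 4, 0]]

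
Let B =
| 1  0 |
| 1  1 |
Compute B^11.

B = I + N where N = [[0, 0], [1, 0]] is strictly lower-triangular, so N^2 = 0.
(I + N)^11 = I + 11·N = [[1, 0], [11, 1]].

[[1, 0], [11, 1]]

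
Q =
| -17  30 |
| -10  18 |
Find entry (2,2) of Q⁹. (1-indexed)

tr Q = 1 and det Q = -6, so the characteristic polynomial is λ² − (1)λ + (-6) with roots 3 and -2.
Eigenvectors give P = [[3, 2], [2, 1]] with P⁻¹ = [[-1, 2], [2, -3]], and Q = P·diag(3, -2)·P⁻¹.
Then Q⁹ = P·diag(19683, -512)·P⁻¹ = [[59049, -1024], [39366, -512]] · [[-1, 2], [2, -3]] = [[-61097, 121170], [-40390, 80268]].

80268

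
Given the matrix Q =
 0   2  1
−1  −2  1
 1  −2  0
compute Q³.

Q² = [[−1, −6, 2], [3, 0, −3], [2, 6, −1]]
Q³ = [[8, 6, −7], [−3, 12, 3], [−7, −6, 8]]

[[8, 6, −7], [−3, 12, 3], [−7, −6, 8]]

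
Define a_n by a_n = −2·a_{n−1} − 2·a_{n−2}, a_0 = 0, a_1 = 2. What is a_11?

With companion matrix B = [[−2, −2], [1, 0]], [a_n, a_{n−1}]ᵀ = B·[a_{n−1}, a_{n−2}]ᵀ, so [a_11, a_10]ᵀ = B^10·[a_1, a_0]ᵀ.
B^10 = [[32, 64], [−32, −32]], giving [a_11, a_10]ᵀ = [[64], [−64]].

64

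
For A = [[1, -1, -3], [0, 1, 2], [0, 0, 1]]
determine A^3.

A = I + N where N = [[0, -1, -3], [0, 0, 2], [0, 0, 0]] is strictly upper-triangular, so N^3 = 0.
(I + N)^3 = I + 3·N + 3·N^2 = [[1, -3, -15], [0, 1, 6], [0, 0, 1]].

[[1, -3, -15], [0, 1, 6], [0, 0, 1]]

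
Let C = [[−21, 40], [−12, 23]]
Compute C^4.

[[−399, 800], [−240, 481]]

tr C = 2 and det C = −3, so the characteristic polynomial is λ² − (2)λ + (−3) with roots −1 and 3.
Eigenvectors give P = [[2, −5], [1, −3]] with P⁻¹ = [[3, −5], [1, −2]], and C = P·diag(−1, 3)·P⁻¹.
Then C^4 = P·diag(1, 81)·P⁻¹ = [[2, −405], [1, −243]] · [[3, −5], [1, −2]] = [[−399, 800], [−240, 481]].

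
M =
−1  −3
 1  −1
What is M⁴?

[[−8, −24], [8, −8]]

M² = [[−2, 6], [−2, −2]]
M³ = [[8, 0], [0, 8]]
M⁴ = [[−8, −24], [8, −8]]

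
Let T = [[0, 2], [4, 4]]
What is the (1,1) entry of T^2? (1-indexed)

8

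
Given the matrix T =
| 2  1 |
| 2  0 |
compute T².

[[6, 2], [4, 2]]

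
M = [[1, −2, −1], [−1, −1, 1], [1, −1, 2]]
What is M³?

[[−4, 0, −11], [1, −6, 5], [9, −7, −3]]

M² = [[2, 1, −5], [1, 2, 2], [4, −3, 2]]
M³ = [[−4, 0, −11], [1, −6, 5], [9, −7, −3]]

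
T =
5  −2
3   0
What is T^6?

[[2059, −1330], [1995, −1266]]

tr T = 5 and det T = 6, so the characteristic polynomial is λ² − (5)λ + (6) with roots 3 and 2.
Eigenvectors give P = [[1, 2], [1, 3]] with P⁻¹ = [[3, −2], [−1, 1]], and T = P·diag(3, 2)·P⁻¹.
Then T^6 = P·diag(729, 64)·P⁻¹ = [[729, 128], [729, 192]] · [[3, −2], [−1, 1]] = [[2059, −1330], [1995, −1266]].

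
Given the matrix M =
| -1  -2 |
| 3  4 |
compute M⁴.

[[-29, -30], [45, 46]]

tr M = 3 and det M = 2, so the characteristic polynomial is λ² − (3)λ + (2) with roots 2 and 1.
Eigenvectors give P = [[-2, -1], [3, 1]] with P⁻¹ = [[1, 1], [-3, -2]], and M = P·diag(2, 1)·P⁻¹.
Then M⁴ = P·diag(16, 1)·P⁻¹ = [[-32, -1], [48, 1]] · [[1, 1], [-3, -2]] = [[-29, -30], [45, 46]].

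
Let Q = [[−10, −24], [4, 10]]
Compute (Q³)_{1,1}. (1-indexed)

−40

tr Q = 0 and det Q = −4, so the characteristic polynomial is λ² − (0)λ + (−4) with roots 2 and −2.
Eigenvectors give P = [[2, −3], [−1, 1]] with P⁻¹ = [[−1, −3], [−1, −2]], and Q = P·diag(2, −2)·P⁻¹.
Then Q³ = P·diag(8, −8)·P⁻¹ = [[16, 24], [−8, −8]] · [[−1, −3], [−1, −2]] = [[−40, −96], [16, 40]].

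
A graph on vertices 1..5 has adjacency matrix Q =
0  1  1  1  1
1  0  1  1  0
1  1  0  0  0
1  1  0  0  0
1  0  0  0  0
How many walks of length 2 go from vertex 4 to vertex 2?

The number of length-2 walks from vertex 4 to vertex 2 is entry (4,2) of Q^2, where Q is the adjacency matrix.
Q^2 = [[4, 2, 1, 1, 0], [2, 3, 1, 1, 1], [1, 1, 2, 2, 1], [1, 1, 2, 2, 1], [0, 1, 1, 1, 1]]

1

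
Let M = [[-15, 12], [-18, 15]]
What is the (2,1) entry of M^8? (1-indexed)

0

tr M = 0 and det M = -9, so the characteristic polynomial is λ² − (0)λ + (-9) with roots 3 and -3.
Eigenvectors give P = [[-2, 1], [-3, 1]] with P⁻¹ = [[1, -1], [3, -2]], and M = P·diag(3, -3)·P⁻¹.
Then M^8 = P·diag(6561, 6561)·P⁻¹ = [[-13122, 6561], [-19683, 6561]] · [[1, -1], [3, -2]] = [[6561, 0], [0, 6561]].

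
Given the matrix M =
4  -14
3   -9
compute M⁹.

[[114514, -268394], [57513, -134709]]

tr M = -5 and det M = 6, so the characteristic polynomial is λ² − (-5)λ + (6) with roots -2 and -3.
Eigenvectors give P = [[7, 2], [3, 1]] with P⁻¹ = [[1, -2], [-3, 7]], and M = P·diag(-2, -3)·P⁻¹.
Then M⁹ = P·diag(-512, -19683)·P⁻¹ = [[-3584, -39366], [-1536, -19683]] · [[1, -2], [-3, 7]] = [[114514, -268394], [57513, -134709]].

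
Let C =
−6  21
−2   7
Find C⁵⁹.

[[−6, 21], [−2, 7]]

C² = C (a projection; rank 1, trace 1), so C⁵⁹ = C.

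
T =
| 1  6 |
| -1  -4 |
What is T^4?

[[-29, -90], [15, 46]]

tr T = -3 and det T = 2, so the characteristic polynomial is λ² − (-3)λ + (2) with roots -2 and -1.
Eigenvectors give P = [[2, -3], [-1, 1]] with P⁻¹ = [[-1, -3], [-1, -2]], and T = P·diag(-2, -1)·P⁻¹.
Then T^4 = P·diag(16, 1)·P⁻¹ = [[32, -3], [-16, 1]] · [[-1, -3], [-1, -2]] = [[-29, -90], [15, 46]].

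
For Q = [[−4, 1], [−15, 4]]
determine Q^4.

[[1, 0], [0, 1]]

Q² = I (check: tr Q = 0 and det Q = −1), so Q^4 = I since 4 is even.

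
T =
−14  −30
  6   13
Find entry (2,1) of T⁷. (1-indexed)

tr T = −1 and det T = −2, so the characteristic polynomial is λ² − (−1)λ + (−2) with roots −2 and 1.
Eigenvectors give P = [[5, −2], [−2, 1]] with P⁻¹ = [[1, 2], [2, 5]], and T = P·diag(−2, 1)·P⁻¹.
Then T⁷ = P·diag(−128, 1)·P⁻¹ = [[−640, −2], [256, 1]] · [[1, 2], [2, 5]] = [[−644, −1290], [258, 517]].

258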